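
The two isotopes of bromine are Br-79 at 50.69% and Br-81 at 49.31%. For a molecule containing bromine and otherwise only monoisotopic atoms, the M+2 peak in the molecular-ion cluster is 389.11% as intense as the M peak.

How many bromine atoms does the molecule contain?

For n independent Br atoms, I(M+2)/I(M) = n · (abundance Br-81) / (abundance Br-79) = n · 0.4931/0.5069.
n = 3.8911 × 0.5069/0.4931 = 4.00 ≈ 4

4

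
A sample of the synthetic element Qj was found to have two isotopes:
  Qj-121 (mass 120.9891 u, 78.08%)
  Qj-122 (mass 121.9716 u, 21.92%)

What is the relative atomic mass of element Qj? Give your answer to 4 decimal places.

Weight each isotope mass by its fractional abundance: 0.7808 × 120.9891 + 0.2192 × 121.9716
= 94.46829 + 26.73617 = 121.20446 u

121.2045 u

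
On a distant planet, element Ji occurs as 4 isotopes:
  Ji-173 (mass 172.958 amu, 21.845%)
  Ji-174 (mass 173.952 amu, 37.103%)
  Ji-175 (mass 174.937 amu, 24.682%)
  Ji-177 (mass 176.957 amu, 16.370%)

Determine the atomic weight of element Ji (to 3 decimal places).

174.470 amu

Ar = Σ fᵢ·mᵢ = 0.21845 × 172.958 + 0.37103 × 173.952 + 0.24682 × 174.937 + 0.16370 × 176.957
= 37.7827 + 64.5414 + 43.1780 + 28.9679 = 174.4700 amu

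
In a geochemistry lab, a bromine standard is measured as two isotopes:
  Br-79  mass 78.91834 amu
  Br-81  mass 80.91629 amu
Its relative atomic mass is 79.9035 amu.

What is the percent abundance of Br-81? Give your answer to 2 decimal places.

Writing the weighted mean with unknown fraction x of Br-79:
78.91834·x + 80.91629·(1 − x) = 79.9035
(78.91834 − 80.91629)·x = 79.9035 − 80.91629
x = -1.01279 / -1.99795 = 0.50691 → 50.69% Br-79, 49.31% Br-81.

49.31%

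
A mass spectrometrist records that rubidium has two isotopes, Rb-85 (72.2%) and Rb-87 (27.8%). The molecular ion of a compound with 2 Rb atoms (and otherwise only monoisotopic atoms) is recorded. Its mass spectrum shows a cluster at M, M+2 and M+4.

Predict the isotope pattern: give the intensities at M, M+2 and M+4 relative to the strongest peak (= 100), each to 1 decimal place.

100.0 : 77.0 : 14.8

Expanding (0.722 + 0.278)^2:
P(M) = 0.722^2 = 0.521284
P(M+2) = 2 × 0.722^1 × 0.278^1 = 0.401432
P(M+4) = 0.278^2 = 0.077284
The M peak is largest (0.521284); scaling to 100 gives 100.0 : 77.0 : 14.8.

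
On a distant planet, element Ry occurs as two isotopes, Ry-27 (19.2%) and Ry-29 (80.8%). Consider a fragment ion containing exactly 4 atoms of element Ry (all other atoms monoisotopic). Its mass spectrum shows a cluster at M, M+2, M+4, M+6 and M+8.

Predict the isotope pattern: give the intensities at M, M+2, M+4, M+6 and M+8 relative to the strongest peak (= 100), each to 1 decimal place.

0.3 : 5.4 : 33.9 : 95.0 : 100.0

Each Ry atom is independently Ry-27 (p = 0.192) or Ry-29 (q = 0.808); the cluster is the binomial expansion (p + q)^4.
P(M) = 0.192^4 = 0.001359
P(M+2) = 4 × 0.192^3 × 0.808^1 = 0.022876
P(M+4) = 6 × 0.192^2 × 0.808^2 = 0.144403
P(M+6) = 4 × 0.192^1 × 0.808^3 = 0.405131
P(M+8) = 0.808^4 = 0.426231
The M+8 peak is largest (0.426231); scaling to 100 gives 0.3 : 5.4 : 33.9 : 95.0 : 100.0.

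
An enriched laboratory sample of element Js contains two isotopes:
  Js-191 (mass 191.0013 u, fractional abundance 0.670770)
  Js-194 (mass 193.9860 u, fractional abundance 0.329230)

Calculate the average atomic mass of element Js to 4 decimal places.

Weight each isotope mass by its fractional abundance: 0.670770 × 191.0013 + 0.329230 × 193.9860
= 128.11794 + 63.86601 = 191.98395 u

191.9840 u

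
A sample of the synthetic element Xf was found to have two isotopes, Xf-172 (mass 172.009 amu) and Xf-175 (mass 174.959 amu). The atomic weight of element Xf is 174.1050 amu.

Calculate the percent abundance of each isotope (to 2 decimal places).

Xf-172: 28.95%, Xf-175: 71.05%

With x = fraction of Xf-172 (so Xf-175 is 1 − x):
172.009·x + 174.959·(1 − x) = 174.1050
(172.009 − 174.959)·x = 174.1050 − 174.959
x = -0.8540 / -2.950 = 0.28949 → 28.95% Xf-172, 71.05% Xf-175.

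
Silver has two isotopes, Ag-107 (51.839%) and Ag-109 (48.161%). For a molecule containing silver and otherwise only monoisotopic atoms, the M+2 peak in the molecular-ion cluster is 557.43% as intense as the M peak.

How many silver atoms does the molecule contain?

The M+2/M ratio from n Ag atoms is n · q/p = n · 0.48161/0.51839.
n = 5.5743 × 0.51839/0.48161 = 6.00 ≈ 6

6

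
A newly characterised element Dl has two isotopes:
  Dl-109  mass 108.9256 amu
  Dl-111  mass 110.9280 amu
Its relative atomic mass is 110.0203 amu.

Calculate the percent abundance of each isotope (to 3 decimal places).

With x = fraction of Dl-109 (so Dl-111 is 1 − x):
108.9256·x + 110.9280·(1 − x) = 110.0203
(108.9256 − 110.9280)·x = 110.0203 − 110.9280
x = -0.9077 / -2.0024 = 0.45331 → 45.331% Dl-109, 54.669% Dl-111.

Dl-109: 45.331%, Dl-111: 54.669%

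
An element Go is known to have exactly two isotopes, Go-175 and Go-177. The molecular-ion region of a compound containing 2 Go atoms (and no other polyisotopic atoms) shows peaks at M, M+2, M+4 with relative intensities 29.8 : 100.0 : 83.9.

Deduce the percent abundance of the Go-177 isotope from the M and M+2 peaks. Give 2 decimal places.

62.66%

Let p = fractional abundance of Go-175. I(M+2)/I(M) = [C(2,1)·p^1·(1−p)] / p^2 = 2·(1−p)/p = 100.0/29.8 = 3.3557
(1−p)/p = 3.3557/2 = 1.6779  ⇒  p = 1/(1 + 1.6779) = 0.3734
Go-175: 37.34%, Go-177: 62.66%.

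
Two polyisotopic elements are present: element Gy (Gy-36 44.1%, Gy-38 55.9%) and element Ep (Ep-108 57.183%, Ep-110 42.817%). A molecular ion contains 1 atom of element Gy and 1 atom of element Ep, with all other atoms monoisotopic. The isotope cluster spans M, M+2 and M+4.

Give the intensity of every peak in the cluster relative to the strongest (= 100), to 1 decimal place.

49.6 : 100.0 : 47.1

Element Gy pattern (n=1): 0.4410 : 0.5590
Element Ep pattern (n=1): 0.57183 : 0.42817
Convolve the two distributions (both contribute in 2-u steps):
  M: 0.4410×0.57183 = 0.252177
  M+2: 0.4410×0.42817 + 0.5590×0.57183 = 0.508476
  M+4: 0.5590×0.42817 = 0.239347
Scale to base peak (0.508476) = 100: 49.6 : 100.0 : 47.1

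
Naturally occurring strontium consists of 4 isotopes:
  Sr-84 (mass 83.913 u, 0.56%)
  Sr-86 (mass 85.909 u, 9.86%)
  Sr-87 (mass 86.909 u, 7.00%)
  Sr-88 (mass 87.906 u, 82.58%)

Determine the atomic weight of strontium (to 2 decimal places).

Ar = Σ fᵢ·mᵢ = 0.0056 × 83.913 + 0.0986 × 85.909 + 0.0700 × 86.909 + 0.8258 × 87.906
= 0.4699 + 8.4706 + 6.0836 + 72.5928 = 87.6169 u

87.62 u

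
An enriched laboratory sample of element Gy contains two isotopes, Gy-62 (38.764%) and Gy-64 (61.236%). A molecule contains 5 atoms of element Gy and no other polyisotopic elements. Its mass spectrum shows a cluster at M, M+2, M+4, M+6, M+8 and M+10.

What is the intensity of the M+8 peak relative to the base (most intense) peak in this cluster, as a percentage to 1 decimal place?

79.0%

Binomial terms of (0.38764 + 0.61236)^5: M 0.0088, M+2 0.0691, M+4 0.2184, M+6 0.3450, M+8 0.2725, M+10 0.0861 → M+6 is the base peak.
P(M+6) = C(5,3) × 0.38764^2 × 0.61236^3 = 10 × 0.15026477 × 0.22962567 = 0.345046 (base)
P(M+8) = C(5,4) × 0.38764^1 × 0.61236^4 = 5 × 0.38764 × 0.14061358 = 0.272537
Relative intensity = 0.272537 / 0.345046 × 100 = 79.0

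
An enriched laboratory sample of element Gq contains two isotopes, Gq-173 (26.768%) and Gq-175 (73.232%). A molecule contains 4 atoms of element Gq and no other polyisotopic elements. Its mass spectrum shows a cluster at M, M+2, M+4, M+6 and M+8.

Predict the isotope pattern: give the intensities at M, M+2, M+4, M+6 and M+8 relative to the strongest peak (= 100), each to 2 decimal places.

1.22 : 13.36 : 54.83 : 100.00 : 68.40

Expanding (0.26768 + 0.73232)^4:
P(M) = 0.26768^4 = 0.005134
P(M+2) = 4 × 0.26768^3 × 0.73232^1 = 0.056183
P(M+4) = 6 × 0.26768^2 × 0.73232^2 = 0.230560
P(M+6) = 4 × 0.26768^1 × 0.73232^3 = 0.420512
P(M+8) = 0.73232^4 = 0.287610
The M+6 peak is largest (0.420512); scaling to 100 gives 1.22 : 13.36 : 54.83 : 100.00 : 68.40.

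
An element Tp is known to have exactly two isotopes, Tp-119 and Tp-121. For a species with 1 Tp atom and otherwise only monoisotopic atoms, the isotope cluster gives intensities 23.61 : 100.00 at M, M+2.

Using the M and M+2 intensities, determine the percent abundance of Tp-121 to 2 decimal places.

80.90%

Let p = fractional abundance of Tp-119. I(M+2)/I(M) = [C(1,1)·p^0·(1−p)] / p^1 = 1·(1−p)/p = 100.00/23.61 = 4.2355
(1−p)/p = 4.2355/1 = 4.2355  ⇒  p = 1/(1 + 4.2355) = 0.1910
Tp-119: 19.10%, Tp-121: 80.90%.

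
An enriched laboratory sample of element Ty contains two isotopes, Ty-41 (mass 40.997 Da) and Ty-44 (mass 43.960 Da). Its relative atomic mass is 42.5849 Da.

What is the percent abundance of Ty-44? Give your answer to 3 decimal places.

53.591%

Let x be the fractional abundance of Ty-41; then Ty-44 has abundance 1 − x.
40.997·x + 43.960·(1 − x) = 42.5849
(40.997 − 43.960)·x = 42.5849 − 43.960
x = -1.3751 / -2.963 = 0.46409 → 46.409% Ty-41, 53.591% Ty-44.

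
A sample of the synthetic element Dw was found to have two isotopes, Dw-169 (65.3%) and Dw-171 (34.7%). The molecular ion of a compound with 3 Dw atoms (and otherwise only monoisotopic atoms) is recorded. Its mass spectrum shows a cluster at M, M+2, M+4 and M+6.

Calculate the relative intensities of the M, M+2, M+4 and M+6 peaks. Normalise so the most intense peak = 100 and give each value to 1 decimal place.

62.7 : 100.0 : 53.1 : 9.4

Expanding (0.653 + 0.347)^3:
P(M) = 0.653^3 = 0.278445
P(M+2) = 3 × 0.653^2 × 0.347^1 = 0.443892
P(M+4) = 3 × 0.653^1 × 0.347^2 = 0.235881
P(M+6) = 0.347^3 = 0.041782
The M+2 peak is largest (0.443892); scaling to 100 gives 62.7 : 100.0 : 53.1 : 9.4.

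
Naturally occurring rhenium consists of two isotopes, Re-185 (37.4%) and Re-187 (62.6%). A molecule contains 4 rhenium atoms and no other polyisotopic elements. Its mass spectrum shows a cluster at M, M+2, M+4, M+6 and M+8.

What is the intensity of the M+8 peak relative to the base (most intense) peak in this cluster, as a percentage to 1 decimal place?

Binomial terms of (0.374 + 0.626)^4: M 0.0196, M+2 0.1310, M+4 0.3289, M+6 0.3670, M+8 0.1536 → M+6 is the base peak.
P(M+6) = C(4,3) × 0.374^1 × 0.626^3 = 4 × 0.3740 × 0.24531438 = 0.366990 (base)
P(M+8) = C(4,4) × 0.374^0 × 0.626^4 = 1 × 1.0000 × 0.1535668 = 0.153567
Relative intensity = 0.153567 / 0.366990 × 100 = 41.8

41.8%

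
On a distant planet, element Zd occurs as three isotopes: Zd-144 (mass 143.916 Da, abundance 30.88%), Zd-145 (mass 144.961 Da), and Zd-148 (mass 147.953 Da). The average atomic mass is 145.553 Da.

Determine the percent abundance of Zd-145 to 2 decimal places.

The remaining 69.12% is split between Zd-145 (fraction x) and Zd-148 (fraction 0.6912 − x).
Substituting: 144.961x + 147.953(0.6912 − x) = 101.1117392
(144.961 − 147.953)x = -1.1533744  ⇒  x = 0.38549, y = 0.30571
Zd-145: 38.55%, Zd-148: 30.57%.

38.55%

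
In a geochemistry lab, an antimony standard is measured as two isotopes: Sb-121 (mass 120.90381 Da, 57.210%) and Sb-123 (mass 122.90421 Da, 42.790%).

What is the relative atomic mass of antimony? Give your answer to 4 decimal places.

121.7598 Da

Ar = Σ fᵢ·mᵢ = 0.57210 × 120.90381 + 0.42790 × 122.90421
= 69.169070 + 52.590711 = 121.759781 Da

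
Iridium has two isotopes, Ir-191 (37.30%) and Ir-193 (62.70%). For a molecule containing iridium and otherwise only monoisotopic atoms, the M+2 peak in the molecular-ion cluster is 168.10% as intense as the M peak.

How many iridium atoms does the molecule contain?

1

With n Ir atoms, P(M+2)/P(M) = C(n,1)·p^(n−1)q / p^n = n·q/p = n · 0.6270/0.3730.
n = 1.6810 × 0.3730/0.6270 = 1.00 ≈ 1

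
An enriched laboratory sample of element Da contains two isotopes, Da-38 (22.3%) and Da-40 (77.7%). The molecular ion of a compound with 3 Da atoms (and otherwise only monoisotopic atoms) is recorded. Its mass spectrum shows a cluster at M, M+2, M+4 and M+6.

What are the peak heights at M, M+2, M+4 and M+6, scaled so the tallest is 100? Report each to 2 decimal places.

The 3 Da atoms are independent, so intensities follow the terms of (0.223 + 0.777)^3.
P(M) = 0.223^3 = 0.011090
P(M+2) = 3 × 0.223^2 × 0.777^1 = 0.115918
P(M+4) = 3 × 0.223^1 × 0.777^2 = 0.403895
P(M+6) = 0.777^3 = 0.469097
The M+6 peak is largest (0.469097); scaling to 100 gives 2.36 : 24.71 : 86.10 : 100.00.

2.36 : 24.71 : 86.10 : 100.00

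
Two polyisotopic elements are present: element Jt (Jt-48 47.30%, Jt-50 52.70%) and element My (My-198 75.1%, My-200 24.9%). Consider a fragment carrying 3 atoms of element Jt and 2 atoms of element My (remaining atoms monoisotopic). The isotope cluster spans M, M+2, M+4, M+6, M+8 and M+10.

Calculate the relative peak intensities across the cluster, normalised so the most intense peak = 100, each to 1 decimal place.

Element Jt pattern (n=3): 0.10582382 : 0.35371555 : 0.39409745 : 0.14636318
Element My pattern (n=2): 0.564001 : 0.373998 : 0.062001
Convolve the two distributions (both contribute in 2-u steps):
  M: 0.10582382×0.564001 = 0.059685
  M+2: 0.10582382×0.373998 + 0.35371555×0.564001 = 0.239074
  M+4: 0.10582382×0.062001 + 0.35371555×0.373998 + 0.39409745×0.564001 = 0.361121
  M+6: 0.35371555×0.062001 + 0.39409745×0.373998 + 0.14636318×0.564001 = 0.251871
  M+8: 0.39409745×0.062001 + 0.14636318×0.373998 = 0.079174
  M+10: 0.14636318×0.062001 = 0.009075
Scale to base peak (0.361121) = 100: 16.5 : 66.2 : 100.0 : 69.7 : 21.9 : 2.5

16.5 : 66.2 : 100.0 : 69.7 : 21.9 : 2.5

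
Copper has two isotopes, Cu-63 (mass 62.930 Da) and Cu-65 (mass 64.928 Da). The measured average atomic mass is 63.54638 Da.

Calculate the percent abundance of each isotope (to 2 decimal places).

Let x be the fractional abundance of Cu-63; then Cu-65 has abundance 1 − x.
62.930·x + 64.928·(1 − x) = 63.54638
(62.930 − 64.928)·x = 63.54638 − 64.928
x = -1.38162 / -1.998 = 0.69150 → 69.15% Cu-63, 30.85% Cu-65.

Cu-63: 69.15%, Cu-65: 30.85%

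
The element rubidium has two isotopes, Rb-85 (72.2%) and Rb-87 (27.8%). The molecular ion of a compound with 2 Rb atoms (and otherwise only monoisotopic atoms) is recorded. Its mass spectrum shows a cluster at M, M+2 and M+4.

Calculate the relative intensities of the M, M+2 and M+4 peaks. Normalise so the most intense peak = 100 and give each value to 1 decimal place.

100.0 : 77.0 : 14.8

Each Rb atom is independently Rb-85 (p = 0.722) or Rb-87 (q = 0.278); the cluster is the binomial expansion (p + q)^2.
P(M) = 0.722^2 = 0.521284
P(M+2) = 2 × 0.722^1 × 0.278^1 = 0.401432
P(M+4) = 0.278^2 = 0.077284
The M peak is largest (0.521284); scaling to 100 gives 100.0 : 77.0 : 14.8.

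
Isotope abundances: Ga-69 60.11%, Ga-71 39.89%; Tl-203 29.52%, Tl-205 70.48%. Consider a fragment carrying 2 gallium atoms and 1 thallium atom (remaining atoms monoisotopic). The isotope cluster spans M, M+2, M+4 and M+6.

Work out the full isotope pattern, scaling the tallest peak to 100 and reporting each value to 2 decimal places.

Gallium pattern (n=2): 0.36132121 : 0.47955758 : 0.15912121
Thallium pattern (n=1): 0.2952 : 0.7048
Convolve the two distributions (both contribute in 2-u steps):
  M: 0.36132121×0.2952 = 0.106662
  M+2: 0.36132121×0.7048 + 0.47955758×0.2952 = 0.396225
  M+4: 0.47955758×0.7048 + 0.15912121×0.2952 = 0.384965
  M+6: 0.15912121×0.7048 = 0.112149
Scale to base peak (0.396225) = 100: 26.92 : 100.00 : 97.16 : 28.30

26.92 : 100.00 : 97.16 : 28.30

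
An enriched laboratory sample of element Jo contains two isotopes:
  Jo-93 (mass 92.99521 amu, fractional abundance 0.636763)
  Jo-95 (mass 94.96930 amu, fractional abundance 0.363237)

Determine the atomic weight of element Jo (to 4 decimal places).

Weight each isotope mass by its fractional abundance: 0.636763 × 92.99521 + 0.363237 × 94.96930
= 59.215909 + 34.496364 = 93.712273 amu

93.7123 amu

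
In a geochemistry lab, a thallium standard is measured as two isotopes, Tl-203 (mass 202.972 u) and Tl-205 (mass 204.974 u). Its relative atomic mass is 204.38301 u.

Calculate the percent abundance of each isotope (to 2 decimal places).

Let x be the fractional abundance of Tl-203; then Tl-205 has abundance 1 − x.
202.972·x + 204.974·(1 − x) = 204.38301
(202.972 − 204.974)·x = 204.38301 − 204.974
x = -0.59099 / -2.002 = 0.29520 → 29.52% Tl-203, 70.48% Tl-205.

Tl-203: 29.52%, Tl-205: 70.48%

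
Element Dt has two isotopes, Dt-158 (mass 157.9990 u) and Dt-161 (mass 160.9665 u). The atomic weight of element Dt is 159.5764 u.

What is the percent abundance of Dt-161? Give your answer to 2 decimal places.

With x = fraction of Dt-158 (so Dt-161 is 1 − x):
157.9990·x + 160.9665·(1 − x) = 159.5764
(157.9990 − 160.9665)·x = 159.5764 − 160.9665
x = -1.3901 / -2.9675 = 0.46844 → 46.84% Dt-158, 53.16% Dt-161.

53.16%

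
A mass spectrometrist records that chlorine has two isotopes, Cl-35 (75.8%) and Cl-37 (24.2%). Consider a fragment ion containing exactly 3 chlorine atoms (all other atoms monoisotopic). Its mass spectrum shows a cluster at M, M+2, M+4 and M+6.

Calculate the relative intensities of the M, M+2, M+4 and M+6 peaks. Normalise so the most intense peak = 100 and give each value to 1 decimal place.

The 3 Cl atoms are independent, so intensities follow the terms of (0.758 + 0.242)^3.
P(M) = 0.758^3 = 0.435520
P(M+2) = 3 × 0.758^2 × 0.242^1 = 0.417133
P(M+4) = 3 × 0.758^1 × 0.242^2 = 0.133175
P(M+6) = 0.242^3 = 0.014172
The M peak is largest (0.435520); scaling to 100 gives 100.0 : 95.8 : 30.6 : 3.3.

100.0 : 95.8 : 30.6 : 3.3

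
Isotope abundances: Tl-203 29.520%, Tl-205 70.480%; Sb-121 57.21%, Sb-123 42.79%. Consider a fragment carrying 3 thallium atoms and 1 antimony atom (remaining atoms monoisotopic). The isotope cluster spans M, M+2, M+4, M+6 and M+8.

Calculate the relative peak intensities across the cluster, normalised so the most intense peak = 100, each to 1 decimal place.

Thallium pattern (n=3): 0.02572463 : 0.18425524 : 0.43991564 : 0.35010449
Antimony pattern (n=1): 0.5721 : 0.4279
Convolve the two distributions (both contribute in 2-u steps):
  M: 0.02572463×0.5721 = 0.014717
  M+2: 0.02572463×0.4279 + 0.18425524×0.5721 = 0.116420
  M+4: 0.18425524×0.4279 + 0.43991564×0.5721 = 0.330519
  M+6: 0.43991564×0.4279 + 0.35010449×0.5721 = 0.388535
  M+8: 0.35010449×0.4279 = 0.149810
Scale to base peak (0.388535) = 100: 3.8 : 30.0 : 85.1 : 100.0 : 38.6

3.8 : 30.0 : 85.1 : 100.0 : 38.6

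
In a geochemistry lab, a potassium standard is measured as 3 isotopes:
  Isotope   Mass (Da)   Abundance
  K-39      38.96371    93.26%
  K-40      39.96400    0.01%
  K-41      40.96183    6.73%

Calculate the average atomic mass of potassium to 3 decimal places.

39.098 Da

Weight each isotope mass by its fractional abundance: 0.9326 × 38.96371 + 0.0001 × 39.96400 + 0.0673 × 40.96183
= 36.337556 + 0.003996 + 2.756731 = 39.098283 Da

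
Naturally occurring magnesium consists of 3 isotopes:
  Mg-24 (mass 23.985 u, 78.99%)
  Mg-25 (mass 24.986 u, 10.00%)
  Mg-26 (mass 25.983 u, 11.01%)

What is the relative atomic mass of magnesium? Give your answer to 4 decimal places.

Weight each isotope mass by its fractional abundance: 0.7899 × 23.985 + 0.1000 × 24.986 + 0.1101 × 25.983
= 18.94575 + 2.49860 + 2.86073 = 24.30508 u

24.3051 u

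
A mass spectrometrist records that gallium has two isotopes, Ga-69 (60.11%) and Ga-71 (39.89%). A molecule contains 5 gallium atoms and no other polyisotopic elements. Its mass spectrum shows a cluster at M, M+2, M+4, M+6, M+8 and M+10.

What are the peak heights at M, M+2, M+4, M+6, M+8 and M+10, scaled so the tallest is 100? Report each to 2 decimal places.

Expanding (0.6011 + 0.3989)^5:
P(M) = 0.6011^5 = 0.078475
P(M+2) = 5 × 0.6011^4 × 0.3989^1 = 0.260388
P(M+4) = 10 × 0.6011^3 × 0.3989^2 = 0.345596
P(M+6) = 10 × 0.6011^2 × 0.3989^3 = 0.229343
P(M+8) = 5 × 0.6011^1 × 0.3989^4 = 0.076098
P(M+10) = 0.3989^5 = 0.010100
The M+4 peak is largest (0.345596); scaling to 100 gives 22.71 : 75.34 : 100.00 : 66.36 : 22.02 : 2.92.

22.71 : 75.34 : 100.00 : 66.36 : 22.02 : 2.92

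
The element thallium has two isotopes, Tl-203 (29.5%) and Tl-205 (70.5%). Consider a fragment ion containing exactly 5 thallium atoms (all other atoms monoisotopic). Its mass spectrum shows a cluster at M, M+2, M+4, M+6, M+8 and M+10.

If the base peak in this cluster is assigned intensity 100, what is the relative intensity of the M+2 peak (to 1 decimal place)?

(0.295 + 0.705)^5 gives M 0.0022, M+2 0.0267, M+4 0.1276, M+6 0.3049, M+8 0.3644, M+10 0.1742; the largest is M+8.
P(M+8) = C(5,4) × 0.295^1 × 0.705^4 = 5 × 0.2950 × 0.24703385 = 0.364375 (base)
P(M+2) = C(5,1) × 0.295^4 × 0.705^1 = 5 × 0.00757335 × 0.7050 = 0.026696
Relative intensity = 0.026696 / 0.364375 × 100 = 7.3

7.3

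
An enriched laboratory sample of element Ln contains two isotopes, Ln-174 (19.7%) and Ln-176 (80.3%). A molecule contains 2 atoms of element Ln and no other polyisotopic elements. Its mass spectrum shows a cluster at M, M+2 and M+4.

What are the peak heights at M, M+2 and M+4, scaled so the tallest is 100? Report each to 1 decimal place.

6.0 : 49.1 : 100.0

Each Ln atom is independently Ln-174 (p = 0.197) or Ln-176 (q = 0.803); the cluster is the binomial expansion (p + q)^2.
P(M) = 0.197^2 = 0.038809
P(M+2) = 2 × 0.197^1 × 0.803^1 = 0.316382
P(M+4) = 0.803^2 = 0.644809
The M+4 peak is largest (0.644809); scaling to 100 gives 6.0 : 49.1 : 100.0.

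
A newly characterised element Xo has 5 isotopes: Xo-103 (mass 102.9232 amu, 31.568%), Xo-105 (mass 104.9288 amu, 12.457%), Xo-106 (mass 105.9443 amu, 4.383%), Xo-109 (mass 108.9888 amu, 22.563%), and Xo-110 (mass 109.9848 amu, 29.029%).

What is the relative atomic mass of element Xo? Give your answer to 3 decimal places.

106.724 amu

Weight each isotope mass by its fractional abundance: 0.31568 × 102.9232 + 0.12457 × 104.9288 + 0.04383 × 105.9443 + 0.22563 × 108.9888 + 0.29029 × 109.9848
= 32.49080 + 13.07098 + 4.64354 + 24.59114 + 31.92749 = 106.72395 amu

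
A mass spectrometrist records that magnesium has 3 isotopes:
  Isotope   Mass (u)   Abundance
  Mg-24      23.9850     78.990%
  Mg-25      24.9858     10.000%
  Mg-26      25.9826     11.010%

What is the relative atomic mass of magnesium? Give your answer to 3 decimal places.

24.305 u

Ar = Σ fᵢ·mᵢ = 0.78990 × 23.9850 + 0.10000 × 24.9858 + 0.11010 × 25.9826
= 18.94575 + 2.49858 + 2.86068 = 24.30501 u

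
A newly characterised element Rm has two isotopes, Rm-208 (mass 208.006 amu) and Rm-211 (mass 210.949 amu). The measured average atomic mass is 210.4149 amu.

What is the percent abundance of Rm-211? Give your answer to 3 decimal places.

81.852%

Let x be the fractional abundance of Rm-208; then Rm-211 has abundance 1 − x.
208.006·x + 210.949·(1 − x) = 210.4149
(208.006 − 210.949)·x = 210.4149 − 210.949
x = -0.5341 / -2.943 = 0.18148 → 18.148% Rm-208, 81.852% Rm-211.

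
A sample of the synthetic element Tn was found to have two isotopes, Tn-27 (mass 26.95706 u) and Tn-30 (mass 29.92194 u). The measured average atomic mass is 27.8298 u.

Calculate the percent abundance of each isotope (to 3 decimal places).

Tn-27: 70.564%, Tn-30: 29.436%

Let x be the fractional abundance of Tn-27; then Tn-30 has abundance 1 − x.
26.95706·x + 29.92194·(1 − x) = 27.8298
(26.95706 − 29.92194)·x = 27.8298 − 29.92194
x = -2.09214 / -2.96488 = 0.70564 → 70.564% Tn-27, 29.436% Tn-30.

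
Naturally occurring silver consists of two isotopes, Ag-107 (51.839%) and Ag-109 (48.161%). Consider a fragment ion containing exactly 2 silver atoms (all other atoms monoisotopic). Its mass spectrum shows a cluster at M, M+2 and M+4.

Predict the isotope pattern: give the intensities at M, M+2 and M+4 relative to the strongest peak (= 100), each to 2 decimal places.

53.82 : 100.00 : 46.45

The 2 Ag atoms are independent, so intensities follow the terms of (0.51839 + 0.48161)^2.
P(M) = 0.51839^2 = 0.268728
P(M+2) = 2 × 0.51839^1 × 0.48161^1 = 0.499324
P(M+4) = 0.48161^2 = 0.231948
The M+2 peak is largest (0.499324); scaling to 100 gives 53.82 : 100.00 : 46.45.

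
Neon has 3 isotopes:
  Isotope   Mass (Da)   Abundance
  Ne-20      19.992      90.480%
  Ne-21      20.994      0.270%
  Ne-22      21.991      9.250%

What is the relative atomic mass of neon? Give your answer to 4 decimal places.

The abundance-weighted mean is 0.90480 × 19.992 + 0.00270 × 20.994 + 0.09250 × 21.991
= 18.08876 + 0.05668 + 2.03417 = 20.17961 Da

20.1796 Da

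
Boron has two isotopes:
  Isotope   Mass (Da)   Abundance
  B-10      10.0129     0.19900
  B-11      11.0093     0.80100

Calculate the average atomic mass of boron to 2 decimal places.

10.81 Da

The abundance-weighted mean is 0.19900 × 10.0129 + 0.80100 × 11.0093
= 1.99257 + 8.81845 = 10.81102 Da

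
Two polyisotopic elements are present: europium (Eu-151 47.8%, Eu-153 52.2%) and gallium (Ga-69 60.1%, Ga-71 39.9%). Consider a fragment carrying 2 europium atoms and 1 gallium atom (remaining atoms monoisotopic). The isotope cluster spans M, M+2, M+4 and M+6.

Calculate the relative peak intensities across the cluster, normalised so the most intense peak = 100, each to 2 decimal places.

35.11 : 100.00 : 92.79 : 27.80

Europium pattern (n=2): 0.228484 : 0.499032 : 0.272484
Gallium pattern (n=1): 0.6010 : 0.3990
Convolve the two distributions (both contribute in 2-u steps):
  M: 0.228484×0.6010 = 0.137319
  M+2: 0.228484×0.3990 + 0.499032×0.6010 = 0.391083
  M+4: 0.499032×0.3990 + 0.272484×0.6010 = 0.362877
  M+6: 0.272484×0.3990 = 0.108721
Scale to base peak (0.391083) = 100: 35.11 : 100.00 : 92.79 : 27.80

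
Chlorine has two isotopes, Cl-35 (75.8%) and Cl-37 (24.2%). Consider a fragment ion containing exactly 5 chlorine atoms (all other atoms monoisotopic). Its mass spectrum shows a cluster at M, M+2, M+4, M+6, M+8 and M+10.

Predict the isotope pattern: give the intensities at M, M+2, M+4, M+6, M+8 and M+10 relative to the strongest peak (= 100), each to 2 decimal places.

Each Cl atom is independently Cl-35 (p = 0.758) or Cl-37 (q = 0.242); the cluster is the binomial expansion (p + q)^5.
P(M) = 0.758^5 = 0.250234
P(M+2) = 5 × 0.758^4 × 0.242^1 = 0.399450
P(M+4) = 10 × 0.758^3 × 0.242^2 = 0.255058
P(M+6) = 10 × 0.758^2 × 0.242^3 = 0.081430
P(M+8) = 5 × 0.758^1 × 0.242^4 = 0.012999
P(M+10) = 0.242^5 = 0.000830
The M+2 peak is largest (0.399450); scaling to 100 gives 62.64 : 100.00 : 63.85 : 20.39 : 3.25 : 0.21.

62.64 : 100.00 : 63.85 : 20.39 : 3.25 : 0.21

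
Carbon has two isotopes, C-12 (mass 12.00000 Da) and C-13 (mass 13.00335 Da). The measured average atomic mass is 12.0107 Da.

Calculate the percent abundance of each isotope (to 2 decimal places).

C-12: 98.93%, C-13: 1.07%

Writing the weighted mean with unknown fraction x of C-12:
12.00000·x + 13.00335·(1 − x) = 12.0107
(12.00000 − 13.00335)·x = 12.0107 − 13.00335
x = -0.99265 / -1.00335 = 0.98934 → 98.93% C-12, 1.07% C-13.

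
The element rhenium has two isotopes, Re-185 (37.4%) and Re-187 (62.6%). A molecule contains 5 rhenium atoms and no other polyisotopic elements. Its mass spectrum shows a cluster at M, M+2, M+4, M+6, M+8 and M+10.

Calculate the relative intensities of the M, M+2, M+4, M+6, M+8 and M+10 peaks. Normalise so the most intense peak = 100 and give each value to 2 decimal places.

The 5 Re atoms are independent, so intensities follow the terms of (0.374 + 0.626)^5.
P(M) = 0.374^5 = 0.007317
P(M+2) = 5 × 0.374^4 × 0.626^1 = 0.061239
P(M+4) = 10 × 0.374^3 × 0.626^2 = 0.205005
P(M+6) = 10 × 0.374^2 × 0.626^3 = 0.343136
P(M+8) = 5 × 0.374^1 × 0.626^4 = 0.287170
P(M+10) = 0.626^5 = 0.096133
The M+6 peak is largest (0.343136); scaling to 100 gives 2.13 : 17.85 : 59.74 : 100.00 : 83.69 : 28.02.

2.13 : 17.85 : 59.74 : 100.00 : 83.69 : 28.02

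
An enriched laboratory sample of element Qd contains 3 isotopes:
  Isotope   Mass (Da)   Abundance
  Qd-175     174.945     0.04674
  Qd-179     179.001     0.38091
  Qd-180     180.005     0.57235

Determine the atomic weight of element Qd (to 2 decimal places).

179.39 Da

Average mass = Σ (abundance × isotope mass) = 0.04674 × 174.945 + 0.38091 × 179.001 + 0.57235 × 180.005
= 8.1769 + 68.1833 + 103.0259 = 179.3861 Da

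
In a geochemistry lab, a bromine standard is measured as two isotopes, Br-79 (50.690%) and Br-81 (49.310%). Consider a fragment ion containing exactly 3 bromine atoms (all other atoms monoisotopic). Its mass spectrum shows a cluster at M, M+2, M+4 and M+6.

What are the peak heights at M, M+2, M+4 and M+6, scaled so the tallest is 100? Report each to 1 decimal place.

Expanding (0.50690 + 0.49310)^3:
P(M) = 0.50690^3 = 0.130247
P(M+2) = 3 × 0.50690^2 × 0.49310^1 = 0.380103
P(M+4) = 3 × 0.50690^1 × 0.49310^2 = 0.369755
P(M+6) = 0.49310^3 = 0.119896
The M+2 peak is largest (0.380103); scaling to 100 gives 34.3 : 100.0 : 97.3 : 31.5.

34.3 : 100.0 : 97.3 : 31.5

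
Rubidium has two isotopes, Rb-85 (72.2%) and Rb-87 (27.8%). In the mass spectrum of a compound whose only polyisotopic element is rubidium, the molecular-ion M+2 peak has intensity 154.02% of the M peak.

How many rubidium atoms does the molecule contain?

The M+2/M ratio from n Rb atoms is n · q/p = n · 0.278/0.722.
n = 1.5402 × 0.722/0.278 = 4.00 ≈ 4

4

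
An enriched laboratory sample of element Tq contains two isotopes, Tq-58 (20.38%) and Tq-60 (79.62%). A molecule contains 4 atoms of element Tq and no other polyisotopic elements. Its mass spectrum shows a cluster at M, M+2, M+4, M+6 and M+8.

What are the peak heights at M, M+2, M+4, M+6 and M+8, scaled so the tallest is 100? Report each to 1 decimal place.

Expanding (0.2038 + 0.7962)^4:
P(M) = 0.2038^4 = 0.001725
P(M+2) = 4 × 0.2038^3 × 0.7962^1 = 0.026958
P(M+4) = 6 × 0.2038^2 × 0.7962^2 = 0.157981
P(M+6) = 4 × 0.2038^1 × 0.7962^3 = 0.411463
P(M+8) = 0.7962^4 = 0.401873
The M+6 peak is largest (0.411463); scaling to 100 gives 0.4 : 6.6 : 38.4 : 100.0 : 97.7.

0.4 : 6.6 : 38.4 : 100.0 : 97.7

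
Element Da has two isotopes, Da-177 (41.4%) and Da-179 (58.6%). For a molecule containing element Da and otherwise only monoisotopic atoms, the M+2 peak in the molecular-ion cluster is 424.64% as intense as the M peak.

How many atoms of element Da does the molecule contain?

For n independent Da atoms, I(M+2)/I(M) = n · (abundance Da-179) / (abundance Da-177) = n · 0.586/0.414.
n = 4.2464 × 0.414/0.586 = 3.00 ≈ 3

3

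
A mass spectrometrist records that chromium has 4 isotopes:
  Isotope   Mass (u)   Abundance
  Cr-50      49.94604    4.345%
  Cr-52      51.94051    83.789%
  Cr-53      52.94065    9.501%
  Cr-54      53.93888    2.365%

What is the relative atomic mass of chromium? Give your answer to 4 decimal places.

Weight each isotope mass by its fractional abundance: 0.04345 × 49.94604 + 0.83789 × 51.94051 + 0.09501 × 52.94065 + 0.02365 × 53.93888
= 2.170155 + 43.520434 + 5.029891 + 1.275655 = 51.996135 u

51.9961 u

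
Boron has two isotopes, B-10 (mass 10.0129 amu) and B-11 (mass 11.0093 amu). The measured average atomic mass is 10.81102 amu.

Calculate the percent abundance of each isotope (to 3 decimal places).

Let x be the fractional abundance of B-10; then B-11 has abundance 1 − x.
10.0129·x + 11.0093·(1 − x) = 10.81102
(10.0129 − 11.0093)·x = 10.81102 − 11.0093
x = -0.19828 / -0.9964 = 0.19900 → 19.900% B-10, 80.100% B-11.

B-10: 19.900%, B-11: 80.100%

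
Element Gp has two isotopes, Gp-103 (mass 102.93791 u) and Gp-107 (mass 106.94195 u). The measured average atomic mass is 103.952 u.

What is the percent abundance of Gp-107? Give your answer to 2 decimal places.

25.33%

Let x be the fractional abundance of Gp-103; then Gp-107 has abundance 1 − x.
102.93791·x + 106.94195·(1 − x) = 103.952
(102.93791 − 106.94195)·x = 103.952 − 106.94195
x = -2.98995 / -4.00404 = 0.74673 → 74.67% Gp-103, 25.33% Gp-107.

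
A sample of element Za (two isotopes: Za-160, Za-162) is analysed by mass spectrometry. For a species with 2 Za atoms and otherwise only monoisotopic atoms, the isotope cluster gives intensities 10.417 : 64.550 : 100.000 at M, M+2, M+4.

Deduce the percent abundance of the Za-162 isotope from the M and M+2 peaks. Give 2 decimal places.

75.60%

Write p for the Za-160 fraction. I(M+2)/I(M) = [C(2,1)·p^1·(1−p)] / p^2 = 2·(1−p)/p = 64.550/10.417 = 6.1966
(1−p)/p = 6.1966/2 = 3.0983  ⇒  p = 1/(1 + 3.0983) = 0.2440
Za-160: 24.40%, Za-162: 75.60%.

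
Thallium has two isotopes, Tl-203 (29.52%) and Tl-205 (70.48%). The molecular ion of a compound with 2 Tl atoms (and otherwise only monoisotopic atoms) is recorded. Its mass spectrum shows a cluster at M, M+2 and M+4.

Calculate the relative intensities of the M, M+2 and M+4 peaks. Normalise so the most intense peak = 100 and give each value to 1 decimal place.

The 2 Tl atoms are independent, so intensities follow the terms of (0.2952 + 0.7048)^2.
P(M) = 0.2952^2 = 0.087143
P(M+2) = 2 × 0.2952^1 × 0.7048^1 = 0.416114
P(M+4) = 0.7048^2 = 0.496743
The M+4 peak is largest (0.496743); scaling to 100 gives 17.5 : 83.8 : 100.0.

17.5 : 83.8 : 100.0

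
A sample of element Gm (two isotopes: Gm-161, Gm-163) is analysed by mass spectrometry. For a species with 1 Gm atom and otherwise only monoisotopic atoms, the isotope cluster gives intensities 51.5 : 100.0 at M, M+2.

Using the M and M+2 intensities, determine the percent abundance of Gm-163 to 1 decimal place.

66.0%

Let p = fractional abundance of Gm-161. I(M+2)/I(M) = [C(1,1)·p^0·(1−p)] / p^1 = 1·(1−p)/p = 100.0/51.5 = 1.9417
(1−p)/p = 1.9417/1 = 1.9417  ⇒  p = 1/(1 + 1.9417) = 0.3399
Gm-161: 34.0%, Gm-163: 66.0%.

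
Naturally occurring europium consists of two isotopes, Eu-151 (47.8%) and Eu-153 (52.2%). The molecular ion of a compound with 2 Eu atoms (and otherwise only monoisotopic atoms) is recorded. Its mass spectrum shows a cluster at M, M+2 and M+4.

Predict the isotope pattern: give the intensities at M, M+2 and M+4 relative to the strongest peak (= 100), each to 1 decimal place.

45.8 : 100.0 : 54.6

Expanding (0.478 + 0.522)^2:
P(M) = 0.478^2 = 0.228484
P(M+2) = 2 × 0.478^1 × 0.522^1 = 0.499032
P(M+4) = 0.522^2 = 0.272484
The M+2 peak is largest (0.499032); scaling to 100 gives 45.8 : 100.0 : 54.6.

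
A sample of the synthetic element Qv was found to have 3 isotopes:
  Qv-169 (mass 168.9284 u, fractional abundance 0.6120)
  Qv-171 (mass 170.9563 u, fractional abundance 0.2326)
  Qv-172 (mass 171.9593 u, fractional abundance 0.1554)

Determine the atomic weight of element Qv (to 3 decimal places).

Weight each isotope mass by its fractional abundance: 0.6120 × 168.9284 + 0.2326 × 170.9563 + 0.1554 × 171.9593
= 103.38418 + 39.76444 + 26.72248 = 169.87110 u

169.871 u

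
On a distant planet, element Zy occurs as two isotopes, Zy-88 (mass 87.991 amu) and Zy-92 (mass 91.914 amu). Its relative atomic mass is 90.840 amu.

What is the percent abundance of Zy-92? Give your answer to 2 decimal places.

Writing the weighted mean with unknown fraction x of Zy-88:
87.991·x + 91.914·(1 − x) = 90.840
(87.991 − 91.914)·x = 90.840 − 91.914
x = -1.074 / -3.923 = 0.27377 → 27.38% Zy-88, 72.62% Zy-92.

72.62%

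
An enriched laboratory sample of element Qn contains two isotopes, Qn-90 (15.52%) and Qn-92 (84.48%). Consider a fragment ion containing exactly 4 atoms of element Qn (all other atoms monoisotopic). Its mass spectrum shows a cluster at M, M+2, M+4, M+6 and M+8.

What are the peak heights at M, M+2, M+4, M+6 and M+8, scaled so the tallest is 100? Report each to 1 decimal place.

Expanding (0.1552 + 0.8448)^4:
P(M) = 0.1552^4 = 0.000580
P(M+2) = 4 × 0.1552^3 × 0.8448^1 = 0.012632
P(M+4) = 6 × 0.1552^2 × 0.8448^2 = 0.103144
P(M+6) = 4 × 0.1552^1 × 0.8448^3 = 0.374294
P(M+8) = 0.8448^4 = 0.509349
The M+8 peak is largest (0.509349); scaling to 100 gives 0.1 : 2.5 : 20.3 : 73.5 : 100.0.

0.1 : 2.5 : 20.3 : 73.5 : 100.0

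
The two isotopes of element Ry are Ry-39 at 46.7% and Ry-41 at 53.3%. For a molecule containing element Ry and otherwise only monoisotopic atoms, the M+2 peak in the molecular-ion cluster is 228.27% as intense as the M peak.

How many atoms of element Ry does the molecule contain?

2

With n Ry atoms, P(M+2)/P(M) = C(n,1)·p^(n−1)q / p^n = n·q/p = n · 0.533/0.467.
n = 2.2827 × 0.467/0.533 = 2.00 ≈ 2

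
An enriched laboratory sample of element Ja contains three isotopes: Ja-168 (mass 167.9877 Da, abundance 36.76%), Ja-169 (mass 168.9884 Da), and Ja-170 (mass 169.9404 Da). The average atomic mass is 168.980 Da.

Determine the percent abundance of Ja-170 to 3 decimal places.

37.758%

The remaining 63.24% is split between Ja-169 (fraction x) and Ja-170 (fraction 0.6324 − x).
Substituting: 168.9884x + 169.9404(0.6324 − x) = 107.22772148
(168.9884 − 169.9404)x = -0.24258748  ⇒  x = 0.25482, y = 0.37758
Ja-169: 25.482%, Ja-170: 37.758%.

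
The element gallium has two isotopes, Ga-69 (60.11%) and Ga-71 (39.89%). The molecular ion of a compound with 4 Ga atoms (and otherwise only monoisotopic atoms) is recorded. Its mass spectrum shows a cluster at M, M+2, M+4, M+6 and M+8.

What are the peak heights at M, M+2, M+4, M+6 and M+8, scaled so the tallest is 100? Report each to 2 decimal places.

37.67 : 100.00 : 99.54 : 44.04 : 7.31

The 4 Ga atoms are independent, so intensities follow the terms of (0.6011 + 0.3989)^4.
P(M) = 0.6011^4 = 0.130553
P(M+2) = 4 × 0.6011^3 × 0.3989^1 = 0.346549
P(M+4) = 6 × 0.6011^2 × 0.3989^2 = 0.344963
P(M+6) = 4 × 0.6011^1 × 0.3989^3 = 0.152616
P(M+8) = 0.3989^4 = 0.025320
The M+2 peak is largest (0.346549); scaling to 100 gives 37.67 : 100.00 : 99.54 : 44.04 : 7.31.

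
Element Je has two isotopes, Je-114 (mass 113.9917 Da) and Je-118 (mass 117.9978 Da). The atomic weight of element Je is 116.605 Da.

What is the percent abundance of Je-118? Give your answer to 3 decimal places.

65.233%

Let x be the fractional abundance of Je-114; then Je-118 has abundance 1 − x.
113.9917·x + 117.9978·(1 − x) = 116.605
(113.9917 − 117.9978)·x = 116.605 − 117.9978
x = -1.3928 / -4.0061 = 0.34767 → 34.767% Je-114, 65.233% Je-118.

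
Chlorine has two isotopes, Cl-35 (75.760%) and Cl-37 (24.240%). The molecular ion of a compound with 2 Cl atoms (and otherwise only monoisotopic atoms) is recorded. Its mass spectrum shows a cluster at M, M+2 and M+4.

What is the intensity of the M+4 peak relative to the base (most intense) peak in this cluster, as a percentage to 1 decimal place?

Binomial terms of (0.75760 + 0.24240)^2: M 0.5740, M+2 0.3673, M+4 0.0588 → M is the base peak.
P(M) = C(2,0) × 0.75760^2 × 0.24240^0 = 1 × 0.57395776 × 1.0000 = 0.573958 (base)
P(M+4) = C(2,2) × 0.75760^0 × 0.24240^2 = 1 × 1.0000 × 0.05875776 = 0.058758
Relative intensity = 0.058758 / 0.573958 × 100 = 10.2

10.2%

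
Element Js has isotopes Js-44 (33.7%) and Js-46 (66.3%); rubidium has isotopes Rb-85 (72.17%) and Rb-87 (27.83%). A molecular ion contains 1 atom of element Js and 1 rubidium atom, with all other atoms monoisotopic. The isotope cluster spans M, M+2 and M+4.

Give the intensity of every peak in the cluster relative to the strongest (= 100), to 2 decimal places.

42.50 : 100.00 : 32.24

Element Js pattern (n=1): 0.3370 : 0.6630
Rubidium pattern (n=1): 0.7217 : 0.2783
Convolve the two distributions (both contribute in 2-u steps):
  M: 0.3370×0.7217 = 0.243213
  M+2: 0.3370×0.2783 + 0.6630×0.7217 = 0.572274
  M+4: 0.6630×0.2783 = 0.184513
Scale to base peak (0.572274) = 100: 42.50 : 100.00 : 32.24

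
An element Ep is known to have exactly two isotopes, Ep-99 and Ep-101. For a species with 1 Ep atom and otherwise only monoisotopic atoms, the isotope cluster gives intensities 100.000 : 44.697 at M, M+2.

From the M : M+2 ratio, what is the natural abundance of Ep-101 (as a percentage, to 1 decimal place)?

30.9%

If p is the fraction of Ep that is Ep-99, then I(M+2)/I(M) = [C(1,1)·p^0·(1−p)] / p^1 = 1·(1−p)/p = 44.697/100.000 = 0.4470
(1−p)/p = 0.4470/1 = 0.4470  ⇒  p = 1/(1 + 0.4470) = 0.6911
Ep-99: 69.1%, Ep-101: 30.9%.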